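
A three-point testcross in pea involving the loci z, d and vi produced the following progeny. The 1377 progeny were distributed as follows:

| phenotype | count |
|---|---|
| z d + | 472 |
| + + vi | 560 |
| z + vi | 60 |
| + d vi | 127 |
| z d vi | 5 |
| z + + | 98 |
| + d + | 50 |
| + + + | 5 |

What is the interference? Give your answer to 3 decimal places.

The two most frequent reciprocal classes, z d + and + + vi, are the parental types, so the F1 was z d + / + + vi.
The two rarest classes, z d vi and + + +, are the double crossovers. Comparing them with the parentals, only the vi allele has switched, so vi is the middle locus and the order is d – vi – z.
d–vi: (225 + 10)/1377 = 0.1707; vi–z: (110 + 10)/1377 = 0.0871.
Expected DCO frequency = 0.1707 × 0.0871 ≈ 0.01487; observed = 10/1377 ≈ 0.00726.
Coefficient of coincidence = 0.00726/0.01487 ≈ 0.488; interference = 1 − 0.488 = 0.512.

0.512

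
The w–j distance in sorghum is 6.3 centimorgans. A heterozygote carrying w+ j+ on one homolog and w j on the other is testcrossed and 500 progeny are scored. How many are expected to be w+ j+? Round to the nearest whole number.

A map distance of 6.3 centimorgans corresponds to a recombination frequency of 0.063.
The F1 is w+ j+ / w j, so w+ j+ is a parental gamete class with expected frequency (1 − r)/2 = 0.937/2 = 0.4685.
Expected number = 0.4685 × 500 = 234.25 ≈ 234.

234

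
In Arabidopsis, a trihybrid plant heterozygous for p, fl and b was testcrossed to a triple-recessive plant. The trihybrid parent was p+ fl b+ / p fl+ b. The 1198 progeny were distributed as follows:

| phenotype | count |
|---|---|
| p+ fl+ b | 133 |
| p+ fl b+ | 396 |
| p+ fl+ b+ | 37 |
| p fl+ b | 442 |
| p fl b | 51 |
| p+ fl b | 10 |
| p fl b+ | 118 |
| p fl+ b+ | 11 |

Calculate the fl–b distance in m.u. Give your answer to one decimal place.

9.1 m.u.

The two rarest classes, p+ fl b and p fl+ b+, are the double crossovers. Comparing them with the parentals, only the b allele has switched, so b is the middle locus and the order is fl – b – p.
Crossovers in the fl–b interval produce the single-crossover classes p+ fl+ b+ and p fl b (37 + 51 = 88) plus the double crossovers (21).
RF(fl–b) = (88 + 21) / 1198 = 109/1198 = 0.0910 → 9.1 m.u.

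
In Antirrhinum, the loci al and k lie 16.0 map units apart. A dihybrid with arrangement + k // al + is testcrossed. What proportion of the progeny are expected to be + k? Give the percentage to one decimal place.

42.0%

A map distance of 16.0 map units corresponds to a recombination frequency of 0.160.
The F1 is + k / al +, so + k is a parental gamete class with expected frequency (1 − r)/2 = 0.840/2 = 0.4200.
That is 0.4200 = 42.0% of the progeny.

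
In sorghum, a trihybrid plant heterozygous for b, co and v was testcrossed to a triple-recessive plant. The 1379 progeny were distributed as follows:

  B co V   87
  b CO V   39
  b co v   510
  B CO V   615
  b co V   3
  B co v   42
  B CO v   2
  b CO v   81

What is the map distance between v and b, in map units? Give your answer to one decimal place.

The two most frequent reciprocal classes, b co v and B CO V, are the parental types, so the F1 was b co v / B CO V.
The two rarest classes, b co V and B CO v, are the double crossovers. Comparing them with the parentals, only the v allele has switched, so v is the middle locus and the order is b – v – co.
Crossovers in the b–v interval produce the single-crossover classes B co v and b CO V (42 + 39 = 81) plus the double crossovers (5).
RF(b–v) = (81 + 5) / 1379 = 86/1379 = 0.0624 → 6.2 map units.

6.2 map units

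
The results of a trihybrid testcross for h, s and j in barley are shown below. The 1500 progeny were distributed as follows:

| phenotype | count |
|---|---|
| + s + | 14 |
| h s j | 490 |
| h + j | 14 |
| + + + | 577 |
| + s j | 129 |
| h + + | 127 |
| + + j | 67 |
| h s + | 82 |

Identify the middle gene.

The two most frequent reciprocal classes, h s j and + + +, are the parental types, so the F1 was h s j / + + +.
The two rarest classes, h + j and + s +, are the double crossovers. Comparing them with the parentals, only the s allele has switched, so s is the middle locus and the order is j – s – h.

s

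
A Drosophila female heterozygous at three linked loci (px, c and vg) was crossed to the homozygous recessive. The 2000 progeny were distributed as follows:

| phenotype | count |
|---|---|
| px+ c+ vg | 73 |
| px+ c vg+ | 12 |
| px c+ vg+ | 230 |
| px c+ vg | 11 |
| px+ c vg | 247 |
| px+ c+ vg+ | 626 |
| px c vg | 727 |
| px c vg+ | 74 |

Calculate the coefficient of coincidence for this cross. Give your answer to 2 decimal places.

The two most frequent reciprocal classes, px c vg and px+ c+ vg+, are the parental types, so the F1 was px c vg / px+ c+ vg+.
The two rarest classes, px c+ vg and px+ c vg+, are the double crossovers. Comparing them with the parentals, only the c allele has switched, so c is the middle locus and the order is vg – c – px.
vg–c: (147 + 23)/2000 = 0.0850; c–px: (477 + 23)/2000 = 0.2500.
Expected DCO frequency = 0.0850 × 0.2500 ≈ 0.02125; observed = 23/2000 ≈ 0.01150.
Coefficient of coincidence = 0.01150/0.02125 ≈ 0.54.

0.54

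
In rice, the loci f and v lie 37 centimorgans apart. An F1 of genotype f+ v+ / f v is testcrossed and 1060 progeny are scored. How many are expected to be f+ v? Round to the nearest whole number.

A map distance of 37 centimorgans corresponds to a recombination frequency of 0.370.
The F1 is f+ v+ / f v, so f+ v is a recombinant gamete class with expected frequency r/2 = 0.370/2 = 0.1850.
Expected number = 0.1850 × 1060 = 196.10 ≈ 196.

196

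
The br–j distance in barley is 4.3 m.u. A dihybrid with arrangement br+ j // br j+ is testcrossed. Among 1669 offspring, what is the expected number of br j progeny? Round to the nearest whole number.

A map distance of 4.3 m.u. corresponds to a recombination frequency of 0.043.
The F1 is br+ j / br j+, so br j is a recombinant gamete class with expected frequency r/2 = 0.043/2 = 0.0215.
Expected number = 0.0215 × 1669 = 35.88 ≈ 36.

36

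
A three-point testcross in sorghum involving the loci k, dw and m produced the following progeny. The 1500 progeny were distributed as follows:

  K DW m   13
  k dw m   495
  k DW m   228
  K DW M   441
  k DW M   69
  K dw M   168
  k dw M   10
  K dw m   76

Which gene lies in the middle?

The two most frequent reciprocal classes, K DW M and k dw m, are the parental types, so the F1 was K DW M / k dw m.
The two rarest classes, K DW m and k dw M, are the double crossovers. Comparing them with the parentals, only the m allele has switched, so m is the middle locus and the order is dw – m – k.

m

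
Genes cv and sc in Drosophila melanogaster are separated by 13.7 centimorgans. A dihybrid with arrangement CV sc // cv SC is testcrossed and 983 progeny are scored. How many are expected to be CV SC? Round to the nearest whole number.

A map distance of 13.7 centimorgans corresponds to a recombination frequency of 0.137.
The F1 is CV sc / cv SC, so CV SC is a recombinant gamete class with expected frequency r/2 = 0.137/2 = 0.0685.
Expected number = 0.0685 × 983 = 67.34 ≈ 67.

67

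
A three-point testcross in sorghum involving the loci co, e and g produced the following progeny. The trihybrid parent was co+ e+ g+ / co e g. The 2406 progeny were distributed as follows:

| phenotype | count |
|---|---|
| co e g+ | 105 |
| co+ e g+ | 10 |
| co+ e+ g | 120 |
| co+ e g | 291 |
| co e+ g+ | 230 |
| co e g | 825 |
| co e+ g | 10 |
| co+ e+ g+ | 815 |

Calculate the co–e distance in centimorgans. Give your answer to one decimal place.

The two rarest classes, co+ e g+ and co e+ g, are the double crossovers. Comparing them with the parentals, only the e allele has switched, so e is the middle locus and the order is co – e – g.
Crossovers in the co–e interval produce the single-crossover classes co e+ g+ and co+ e g (230 + 291 = 521) plus the double crossovers (20).
RF(co–e) = (521 + 20) / 2406 = 541/2406 = 0.2249 → 22.5 centimorgans.

22.5 centimorgans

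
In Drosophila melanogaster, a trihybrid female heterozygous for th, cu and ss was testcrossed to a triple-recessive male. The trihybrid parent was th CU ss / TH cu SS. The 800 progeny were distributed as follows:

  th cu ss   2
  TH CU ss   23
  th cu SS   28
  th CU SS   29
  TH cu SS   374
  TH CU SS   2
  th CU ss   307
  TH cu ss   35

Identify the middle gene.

The two rarest classes, th cu ss and TH CU SS, are the double crossovers. Comparing them with the parentals, only the cu allele has switched, so cu is the middle locus and the order is th – cu – ss.

cu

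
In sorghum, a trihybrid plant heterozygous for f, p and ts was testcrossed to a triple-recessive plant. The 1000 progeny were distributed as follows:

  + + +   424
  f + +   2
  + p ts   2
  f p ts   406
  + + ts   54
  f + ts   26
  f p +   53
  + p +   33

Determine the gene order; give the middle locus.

f

The two most frequent reciprocal classes, + + + and f p ts, are the parental types, so the F1 was + + + / f p ts.
The two rarest classes, f + + and + p ts, are the double crossovers. Comparing them with the parentals, only the f allele has switched, so f is the middle locus and the order is ts – f – p.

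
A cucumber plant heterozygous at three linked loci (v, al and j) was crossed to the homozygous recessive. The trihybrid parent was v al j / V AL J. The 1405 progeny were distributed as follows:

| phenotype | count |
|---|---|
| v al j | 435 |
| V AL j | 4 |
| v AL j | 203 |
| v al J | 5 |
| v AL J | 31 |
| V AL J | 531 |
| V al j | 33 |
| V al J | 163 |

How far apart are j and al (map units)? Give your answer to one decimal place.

26.7 map units

The two rarest classes, v al J and V AL j, are the double crossovers. Comparing them with the parentals, only the j allele has switched, so j is the middle locus and the order is v – j – al.
Crossovers in the j–al interval produce the single-crossover classes v AL j and V al J (203 + 163 = 366) plus the double crossovers (9).
RF(j–al) = (366 + 9) / 1405 = 375/1405 = 0.2669 → 26.7 map units.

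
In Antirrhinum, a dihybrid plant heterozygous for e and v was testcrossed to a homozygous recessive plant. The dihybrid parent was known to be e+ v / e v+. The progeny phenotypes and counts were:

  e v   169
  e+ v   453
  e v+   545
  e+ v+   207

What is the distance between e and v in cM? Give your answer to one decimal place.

27.4 cM

The recombinant classes are e+ v+ and e v: 207 + 169 = 376.
Recombination frequency = 376/1374 = 0.2737 ≈ 27.4%, i.e. 27.4 cM.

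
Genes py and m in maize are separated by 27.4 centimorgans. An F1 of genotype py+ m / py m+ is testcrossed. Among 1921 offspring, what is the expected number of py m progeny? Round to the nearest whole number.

263

A map distance of 27.4 centimorgans corresponds to a recombination frequency of 0.274.
The F1 is py+ m / py m+, so py m is a recombinant gamete class with expected frequency r/2 = 0.274/2 = 0.1370.
Expected number = 0.1370 × 1921 = 263.18 ≈ 263.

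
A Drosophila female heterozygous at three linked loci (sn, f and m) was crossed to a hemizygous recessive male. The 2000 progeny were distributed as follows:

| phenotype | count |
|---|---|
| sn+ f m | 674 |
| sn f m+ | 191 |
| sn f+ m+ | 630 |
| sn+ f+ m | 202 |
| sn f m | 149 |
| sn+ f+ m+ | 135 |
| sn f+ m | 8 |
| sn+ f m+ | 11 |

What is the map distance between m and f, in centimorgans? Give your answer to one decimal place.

20.6 centimorgans

The two most frequent reciprocal classes, sn+ f m and sn f+ m+, are the parental types, so the F1 was sn+ f m / sn f+ m+.
The two rarest classes, sn+ f m+ and sn f+ m, are the double crossovers. Comparing them with the parentals, only the m allele has switched, so m is the middle locus and the order is sn – m – f.
Crossovers in the m–f interval produce the single-crossover classes sn+ f+ m and sn f m+ (202 + 191 = 393) plus the double crossovers (19).
RF(m–f) = (393 + 19) / 2000 = 412/2000 = 0.2060 → 20.6 centimorgans.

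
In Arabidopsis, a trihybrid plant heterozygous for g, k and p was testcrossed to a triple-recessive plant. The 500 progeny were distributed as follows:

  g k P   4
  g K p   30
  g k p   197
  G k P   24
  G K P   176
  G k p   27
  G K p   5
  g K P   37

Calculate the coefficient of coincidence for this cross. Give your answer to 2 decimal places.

The two most frequent reciprocal classes, g k p and G K P, are the parental types, so the F1 was g k p / G K P.
The two rarest classes, g k P and G K p, are the double crossovers. Comparing them with the parentals, only the p allele has switched, so p is the middle locus and the order is k – p – g.
k–p: (54 + 9)/500 = 0.1260; p–g: (64 + 9)/500 = 0.1460.
Expected DCO frequency = 0.1260 × 0.1460 ≈ 0.01840; observed = 9/500 ≈ 0.01800.
Coefficient of coincidence = 0.01800/0.01840 ≈ 0.98.

0.98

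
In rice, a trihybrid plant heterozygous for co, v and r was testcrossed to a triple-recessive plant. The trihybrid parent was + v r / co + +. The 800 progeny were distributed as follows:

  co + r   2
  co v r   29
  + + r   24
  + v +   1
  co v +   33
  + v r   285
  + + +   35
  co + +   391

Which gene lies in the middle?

r

The two rarest classes, + v + and co + r, are the double crossovers. Comparing them with the parentals, only the r allele has switched, so r is the middle locus and the order is co – r – v.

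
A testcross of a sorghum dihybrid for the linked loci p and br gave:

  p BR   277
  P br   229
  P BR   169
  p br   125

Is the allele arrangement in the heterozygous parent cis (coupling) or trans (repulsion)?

trans

The two most frequent classes are P br (229) and p BR (277); these are the parental (non-recombinant) types.
So the F1 carried P br on one chromosome and p BR on the other — the recessive alleles are on opposite chromosomes (trans / repulsion).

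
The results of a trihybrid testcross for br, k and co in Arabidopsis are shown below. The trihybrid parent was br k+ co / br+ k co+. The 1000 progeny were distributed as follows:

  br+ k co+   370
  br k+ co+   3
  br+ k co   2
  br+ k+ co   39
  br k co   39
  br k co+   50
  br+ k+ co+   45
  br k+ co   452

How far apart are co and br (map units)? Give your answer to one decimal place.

The two rarest classes, br k+ co+ and br+ k co, are the double crossovers. Comparing them with the parentals, only the co allele has switched, so co is the middle locus and the order is k – co – br.
Crossovers in the co–br interval produce the single-crossover classes br+ k+ co and br k co+ (39 + 50 = 89) plus the double crossovers (5).
RF(co–br) = (89 + 5) / 1000 = 94/1000 = 0.0940 → 9.4 map units.

9.4 map units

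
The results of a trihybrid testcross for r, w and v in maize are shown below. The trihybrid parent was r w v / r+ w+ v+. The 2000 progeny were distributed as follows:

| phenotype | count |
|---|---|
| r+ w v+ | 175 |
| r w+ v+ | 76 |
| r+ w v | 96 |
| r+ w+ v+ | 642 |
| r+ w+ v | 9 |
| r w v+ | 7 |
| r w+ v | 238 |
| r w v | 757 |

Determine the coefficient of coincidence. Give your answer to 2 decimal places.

The two rarest classes, r w v+ and r+ w+ v, are the double crossovers. Comparing them with the parentals, only the v allele has switched, so v is the middle locus and the order is w – v – r.
w–v: (413 + 16)/2000 = 0.2145; v–r: (172 + 16)/2000 = 0.0940.
Expected DCO frequency = 0.2145 × 0.0940 ≈ 0.02016; observed = 16/2000 ≈ 0.00800.
Coefficient of coincidence = 0.00800/0.02016 ≈ 0.40.

0.40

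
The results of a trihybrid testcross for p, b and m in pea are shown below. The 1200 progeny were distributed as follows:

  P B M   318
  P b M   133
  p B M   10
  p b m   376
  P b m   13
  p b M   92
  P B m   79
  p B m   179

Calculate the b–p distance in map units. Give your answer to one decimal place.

27.9 map units

The two most frequent reciprocal classes, p b m and P B M, are the parental types, so the F1 was p b m / P B M.
The two rarest classes, P b m and p B M, are the double crossovers. Comparing them with the parentals, only the p allele has switched, so p is the middle locus and the order is m – p – b.
Crossovers in the p–b interval produce the single-crossover classes p B m and P b M (179 + 133 = 312) plus the double crossovers (23).
RF(p–b) = (312 + 23) / 1200 = 335/1200 = 0.2792 → 27.9 map units.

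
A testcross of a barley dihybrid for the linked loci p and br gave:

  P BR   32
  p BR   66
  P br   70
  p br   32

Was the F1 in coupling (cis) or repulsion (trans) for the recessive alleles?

The two most frequent classes are P br (70) and p BR (66); these are the parental (non-recombinant) types.
So the F1 carried P br on one chromosome and p BR on the other — the recessive alleles are on opposite chromosomes (trans / repulsion).

trans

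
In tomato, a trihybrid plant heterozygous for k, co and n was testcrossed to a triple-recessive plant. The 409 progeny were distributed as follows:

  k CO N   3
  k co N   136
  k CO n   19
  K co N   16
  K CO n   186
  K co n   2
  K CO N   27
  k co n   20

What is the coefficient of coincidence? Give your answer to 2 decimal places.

0.98

The two most frequent reciprocal classes, K CO n and k co N, are the parental types, so the F1 was K CO n / k co N.
The two rarest classes, K co n and k CO N, are the double crossovers. Comparing them with the parentals, only the co allele has switched, so co is the middle locus and the order is n – co – k.
n–co: (47 + 5)/409 = 0.1271; co–k: (35 + 5)/409 = 0.0978.
Expected DCO frequency = 0.1271 × 0.0978 ≈ 0.01243; observed = 5/409 ≈ 0.01222.
Coefficient of coincidence = 0.01222/0.01243 ≈ 0.98.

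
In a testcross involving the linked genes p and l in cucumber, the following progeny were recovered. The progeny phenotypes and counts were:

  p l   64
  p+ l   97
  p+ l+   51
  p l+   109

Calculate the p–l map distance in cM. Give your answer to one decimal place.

35.8 cM

The two most frequent classes, p+ l (97) and p l+ (109), are the parental types, so the F1 was p+ l / p l+.
The recombinant classes are p+ l+ and p l: 51 + 64 = 115.
Recombination frequency = 115/321 = 0.3583 ≈ 35.8%, i.e. 35.8 cM.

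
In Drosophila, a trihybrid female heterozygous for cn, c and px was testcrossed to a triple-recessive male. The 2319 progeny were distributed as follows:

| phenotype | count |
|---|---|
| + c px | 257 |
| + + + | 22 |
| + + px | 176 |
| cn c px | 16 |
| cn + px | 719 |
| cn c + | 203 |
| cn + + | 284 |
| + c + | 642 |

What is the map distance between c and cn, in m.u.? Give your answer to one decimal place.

The two most frequent reciprocal classes, cn + px and + c +, are the parental types, so the F1 was cn + px / + c +.
The two rarest classes, cn c px and + + +, are the double crossovers. Comparing them with the parentals, only the c allele has switched, so c is the middle locus and the order is cn – c – px.
Crossovers in the cn–c interval produce the single-crossover classes + + px and cn c + (176 + 203 = 379) plus the double crossovers (38).
RF(cn–c) = (379 + 38) / 2319 = 417/2319 = 0.1798 → 18.0 m.u.

18.0 m.u.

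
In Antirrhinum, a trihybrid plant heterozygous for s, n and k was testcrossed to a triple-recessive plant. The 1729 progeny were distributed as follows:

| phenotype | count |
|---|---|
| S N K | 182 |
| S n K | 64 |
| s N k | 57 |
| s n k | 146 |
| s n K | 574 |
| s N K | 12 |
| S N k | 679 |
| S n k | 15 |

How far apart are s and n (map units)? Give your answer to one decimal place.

8.6 map units

The two most frequent reciprocal classes, S N k and s n K, are the parental types, so the F1 was S N k / s n K.
The two rarest classes, S n k and s N K, are the double crossovers. Comparing them with the parentals, only the n allele has switched, so n is the middle locus and the order is k – n – s.
Crossovers in the n–s interval produce the single-crossover classes s N k and S n K (57 + 64 = 121) plus the double crossovers (27).
RF(n–s) = (121 + 27) / 1729 = 148/1729 = 0.0856 → 8.6 map units.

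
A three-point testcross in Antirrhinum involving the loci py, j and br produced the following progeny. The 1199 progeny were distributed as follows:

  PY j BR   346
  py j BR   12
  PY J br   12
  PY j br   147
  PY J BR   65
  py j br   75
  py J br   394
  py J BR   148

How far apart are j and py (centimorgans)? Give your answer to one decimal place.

13.7 centimorgans

The two most frequent reciprocal classes, py J br and PY j BR, are the parental types, so the F1 was py J br / PY j BR.
The two rarest classes, PY J br and py j BR, are the double crossovers. Comparing them with the parentals, only the py allele has switched, so py is the middle locus and the order is j – py – br.
Crossovers in the j–py interval produce the single-crossover classes py j br and PY J BR (75 + 65 = 140) plus the double crossovers (24).
RF(j–py) = (140 + 24) / 1199 = 164/1199 = 0.1368 → 13.7 centimorgans.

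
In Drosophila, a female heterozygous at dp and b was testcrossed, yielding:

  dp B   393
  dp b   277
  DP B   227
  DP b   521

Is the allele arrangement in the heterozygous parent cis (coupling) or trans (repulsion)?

trans

The two most frequent classes are DP b (521) and dp B (393); these are the parental (non-recombinant) types.
So the F1 carried DP b on one chromosome and dp B on the other — the recessive alleles are on opposite chromosomes (trans / repulsion).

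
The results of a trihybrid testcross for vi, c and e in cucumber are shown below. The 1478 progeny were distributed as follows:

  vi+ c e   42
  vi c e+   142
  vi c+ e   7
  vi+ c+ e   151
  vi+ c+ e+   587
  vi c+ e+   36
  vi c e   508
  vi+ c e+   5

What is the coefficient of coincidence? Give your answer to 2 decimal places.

0.65

The two most frequent reciprocal classes, vi+ c+ e+ and vi c e, are the parental types, so the F1 was vi+ c+ e+ / vi c e.
The two rarest classes, vi+ c e+ and vi c+ e, are the double crossovers. Comparing them with the parentals, only the c allele has switched, so c is the middle locus and the order is vi – c – e.
vi–c: (78 + 12)/1478 = 0.0609; c–e: (293 + 12)/1478 = 0.2064.
Expected DCO frequency = 0.0609 × 0.2064 ≈ 0.01257; observed = 12/1478 ≈ 0.00812.
Coefficient of coincidence = 0.00812/0.01257 ≈ 0.65.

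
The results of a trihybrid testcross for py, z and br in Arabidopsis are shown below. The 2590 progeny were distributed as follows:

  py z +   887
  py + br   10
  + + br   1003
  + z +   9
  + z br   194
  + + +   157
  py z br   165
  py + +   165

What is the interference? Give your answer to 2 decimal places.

The two most frequent reciprocal classes, py z + and + + br, are the parental types, so the F1 was py z + / + + br.
The two rarest classes, + z + and py + br, are the double crossovers. Comparing them with the parentals, only the py allele has switched, so py is the middle locus and the order is z – py – br.
z–py: (359 + 19)/2590 = 0.1459; py–br: (322 + 19)/2590 = 0.1317.
Expected DCO frequency = 0.1459 × 0.1317 ≈ 0.01922; observed = 19/2590 ≈ 0.00734.
Coefficient of coincidence = 0.00734/0.01922 ≈ 0.38; interference = 1 − 0.38 = 0.62.

0.62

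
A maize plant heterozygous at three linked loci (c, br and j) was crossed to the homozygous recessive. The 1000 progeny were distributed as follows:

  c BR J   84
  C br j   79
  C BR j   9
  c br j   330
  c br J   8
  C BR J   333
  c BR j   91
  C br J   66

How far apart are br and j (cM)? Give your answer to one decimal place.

The two most frequent reciprocal classes, c br j and C BR J, are the parental types, so the F1 was c br j / C BR J.
The two rarest classes, c br J and C BR j, are the double crossovers. Comparing them with the parentals, only the j allele has switched, so j is the middle locus and the order is c – j – br.
Crossovers in the j–br interval produce the single-crossover classes c BR j and C br J (91 + 66 = 157) plus the double crossovers (17).
RF(j–br) = (157 + 17) / 1000 = 174/1000 = 0.1740 → 17.4 cM.

17.4 cM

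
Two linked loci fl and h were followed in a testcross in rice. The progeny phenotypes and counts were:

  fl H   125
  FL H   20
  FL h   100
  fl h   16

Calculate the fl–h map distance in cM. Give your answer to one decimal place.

13.8 cM

The two most frequent classes, FL h (100) and fl H (125), are the parental types, so the F1 was FL h / fl H.
The recombinant classes are FL H and fl h: 20 + 16 = 36.
Recombination frequency = 36/261 = 0.1379 ≈ 13.8%, i.e. 13.8 cM.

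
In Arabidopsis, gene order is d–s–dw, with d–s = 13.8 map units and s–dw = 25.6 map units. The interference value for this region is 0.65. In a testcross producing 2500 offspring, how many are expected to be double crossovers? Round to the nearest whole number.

Map distances give recombination frequencies of 0.138 and 0.256 for the two intervals.
With interference 0.65 (so coincidence = 0.35), expected double-crossover frequency = 0.138 × 0.256 × 0.35 = 0.01236.
Expected number = 0.01236 × 2500 = 30.91 ≈ 31.

31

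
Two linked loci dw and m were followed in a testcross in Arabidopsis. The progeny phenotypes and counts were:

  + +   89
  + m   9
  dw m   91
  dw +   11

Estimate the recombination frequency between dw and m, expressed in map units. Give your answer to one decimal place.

10.0 map units

The two most frequent classes, + + (89) and dw m (91), are the parental types, so the F1 was + + / dw m.
The recombinant classes are + m and dw +: 9 + 11 = 20.
Recombination frequency = 20/200 = 0.1000 ≈ 10.0%, i.e. 10.0 map units.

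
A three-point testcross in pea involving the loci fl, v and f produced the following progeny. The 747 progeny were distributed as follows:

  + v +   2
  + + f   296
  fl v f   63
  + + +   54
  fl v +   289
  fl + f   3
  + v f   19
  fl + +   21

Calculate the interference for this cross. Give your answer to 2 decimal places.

The two most frequent reciprocal classes, fl v + and + + f, are the parental types, so the F1 was fl v + / + + f.
The two rarest classes, + v + and fl + f, are the double crossovers. Comparing them with the parentals, only the fl allele has switched, so fl is the middle locus and the order is f – fl – v.
f–fl: (117 + 5)/747 = 0.1633; fl–v: (40 + 5)/747 = 0.0602.
Expected DCO frequency = 0.1633 × 0.0602 ≈ 0.00983; observed = 5/747 ≈ 0.00669.
Coefficient of coincidence = 0.00669/0.00983 ≈ 0.68; interference = 1 − 0.68 = 0.32.

0.32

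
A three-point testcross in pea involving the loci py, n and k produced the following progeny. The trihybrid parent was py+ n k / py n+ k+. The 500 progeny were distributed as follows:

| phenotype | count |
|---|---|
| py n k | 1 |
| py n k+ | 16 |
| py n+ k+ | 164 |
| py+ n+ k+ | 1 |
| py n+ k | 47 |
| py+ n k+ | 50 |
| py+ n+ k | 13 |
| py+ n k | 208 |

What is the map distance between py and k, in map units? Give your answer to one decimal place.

The two rarest classes, py n k and py+ n+ k+, are the double crossovers. Comparing them with the parentals, only the py allele has switched, so py is the middle locus and the order is k – py – n.
Crossovers in the k–py interval produce the single-crossover classes py+ n k+ and py n+ k (50 + 47 = 97) plus the double crossovers (2).
RF(k–py) = (97 + 2) / 500 = 99/500 = 0.1980 → 19.8 map units.

19.8 map units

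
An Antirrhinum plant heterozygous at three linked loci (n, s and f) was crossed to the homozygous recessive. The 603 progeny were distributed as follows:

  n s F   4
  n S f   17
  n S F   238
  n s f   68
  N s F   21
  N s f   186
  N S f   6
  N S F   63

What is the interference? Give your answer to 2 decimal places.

0.11

The two most frequent reciprocal classes, n S F and N s f, are the parental types, so the F1 was n S F / N s f.
The two rarest classes, n s F and N S f, are the double crossovers. Comparing them with the parentals, only the s allele has switched, so s is the middle locus and the order is n – s – f.
n–s: (131 + 10)/603 = 0.2338; s–f: (38 + 10)/603 = 0.0796.
Expected DCO frequency = 0.2338 × 0.0796 ≈ 0.01861; observed = 10/603 ≈ 0.01658.
Coefficient of coincidence = 0.01658/0.01861 ≈ 0.89; interference = 1 − 0.89 = 0.11.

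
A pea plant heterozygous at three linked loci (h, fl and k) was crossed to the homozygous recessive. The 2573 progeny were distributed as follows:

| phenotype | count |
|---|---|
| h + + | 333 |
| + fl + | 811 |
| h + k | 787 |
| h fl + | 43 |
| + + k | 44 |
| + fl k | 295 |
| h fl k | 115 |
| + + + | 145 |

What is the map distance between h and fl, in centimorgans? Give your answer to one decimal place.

13.5 centimorgans

The two most frequent reciprocal classes, h + k and + fl +, are the parental types, so the F1 was h + k / + fl +.
The two rarest classes, + + k and h fl +, are the double crossovers. Comparing them with the parentals, only the h allele has switched, so h is the middle locus and the order is fl – h – k.
Crossovers in the fl–h interval produce the single-crossover classes h fl k and + + + (115 + 145 = 260) plus the double crossovers (87).
RF(fl–h) = (260 + 87) / 2573 = 347/2573 = 0.1349 → 13.5 centimorgans.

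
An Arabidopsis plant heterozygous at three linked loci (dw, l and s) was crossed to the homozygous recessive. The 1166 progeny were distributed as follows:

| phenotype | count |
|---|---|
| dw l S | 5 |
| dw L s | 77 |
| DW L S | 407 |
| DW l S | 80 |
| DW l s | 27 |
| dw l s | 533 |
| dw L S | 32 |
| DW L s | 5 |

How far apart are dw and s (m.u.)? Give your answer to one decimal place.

5.9 m.u.

The two most frequent reciprocal classes, dw l s and DW L S, are the parental types, so the F1 was dw l s / DW L S.
The two rarest classes, dw l S and DW L s, are the double crossovers. Comparing them with the parentals, only the s allele has switched, so s is the middle locus and the order is l – s – dw.
Crossovers in the s–dw interval produce the single-crossover classes DW l s and dw L S (27 + 32 = 59) plus the double crossovers (10).
RF(s–dw) = (59 + 10) / 1166 = 69/1166 = 0.0592 → 5.9 m.u.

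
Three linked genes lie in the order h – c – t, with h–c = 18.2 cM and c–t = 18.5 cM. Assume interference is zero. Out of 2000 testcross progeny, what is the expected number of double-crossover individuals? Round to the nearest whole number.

Map distances give recombination frequencies of 0.182 and 0.185 for the two intervals.
With no interference, expected double-crossover frequency = 0.182 × 0.185 = 0.03367.
Expected number = 0.03367 × 2000 = 67.34 ≈ 67.

67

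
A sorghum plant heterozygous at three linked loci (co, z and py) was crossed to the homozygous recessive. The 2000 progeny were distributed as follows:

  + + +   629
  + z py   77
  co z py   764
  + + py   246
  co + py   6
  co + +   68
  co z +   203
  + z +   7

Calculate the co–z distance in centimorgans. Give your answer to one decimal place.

The two most frequent reciprocal classes, + + + and co z py, are the parental types, so the F1 was + + + / co z py.
The two rarest classes, + z + and co + py, are the double crossovers. Comparing them with the parentals, only the z allele has switched, so z is the middle locus and the order is py – z – co.
Crossovers in the z–co interval produce the single-crossover classes co + + and + z py (68 + 77 = 145) plus the double crossovers (13).
RF(z–co) = (145 + 13) / 2000 = 158/2000 = 0.0790 → 7.9 centimorgans.

7.9 centimorgans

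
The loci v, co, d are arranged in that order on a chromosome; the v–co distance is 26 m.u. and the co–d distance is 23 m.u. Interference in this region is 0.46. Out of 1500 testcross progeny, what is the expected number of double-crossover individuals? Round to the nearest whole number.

48

Map distances give recombination frequencies of 0.260 and 0.230 for the two intervals.
With interference 0.46 (so coincidence = 0.54), expected double-crossover frequency = 0.260 × 0.230 × 0.54 = 0.03229.
Expected number = 0.03229 × 1500 = 48.44 ≈ 48.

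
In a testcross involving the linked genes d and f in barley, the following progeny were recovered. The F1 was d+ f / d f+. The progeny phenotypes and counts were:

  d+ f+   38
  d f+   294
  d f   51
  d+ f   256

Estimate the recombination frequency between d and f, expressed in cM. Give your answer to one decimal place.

The recombinant classes are d+ f+ and d f: 38 + 51 = 89.
Recombination frequency = 89/639 = 0.1393 ≈ 13.9%, i.e. 13.9 cM.

13.9 cM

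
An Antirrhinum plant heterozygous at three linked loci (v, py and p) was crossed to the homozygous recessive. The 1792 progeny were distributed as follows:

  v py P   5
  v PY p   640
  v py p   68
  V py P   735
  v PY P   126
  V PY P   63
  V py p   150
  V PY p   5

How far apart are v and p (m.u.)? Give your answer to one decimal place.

The two most frequent reciprocal classes, V py P and v PY p, are the parental types, so the F1 was V py P / v PY p.
The two rarest classes, v py P and V PY p, are the double crossovers. Comparing them with the parentals, only the v allele has switched, so v is the middle locus and the order is py – v – p.
Crossovers in the v–p interval produce the single-crossover classes V py p and v PY P (150 + 126 = 276) plus the double crossovers (10).
RF(v–p) = (276 + 10) / 1792 = 286/1792 = 0.1596 → 16.0 m.u.

16.0 m.u.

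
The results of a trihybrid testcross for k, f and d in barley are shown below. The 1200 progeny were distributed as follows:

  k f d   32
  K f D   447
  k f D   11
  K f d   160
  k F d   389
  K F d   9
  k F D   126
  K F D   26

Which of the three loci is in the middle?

The two most frequent reciprocal classes, k F d and K f D, are the parental types, so the F1 was k F d / K f D.
The two rarest classes, K F d and k f D, are the double crossovers. Comparing them with the parentals, only the k allele has switched, so k is the middle locus and the order is d – k – f.

k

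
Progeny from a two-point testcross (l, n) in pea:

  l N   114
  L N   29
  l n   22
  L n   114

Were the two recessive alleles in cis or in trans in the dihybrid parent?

The two most frequent classes are L n (114) and l N (114); these are the parental (non-recombinant) types.
So the F1 carried L n on one chromosome and l N on the other — the recessive alleles are on opposite chromosomes (trans / repulsion).

trans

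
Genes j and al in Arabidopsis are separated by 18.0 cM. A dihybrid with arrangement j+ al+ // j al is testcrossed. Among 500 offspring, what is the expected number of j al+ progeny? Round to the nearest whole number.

45

A map distance of 18.0 cM corresponds to a recombination frequency of 0.180.
The F1 is j+ al+ / j al, so j al+ is a recombinant gamete class with expected frequency r/2 = 0.180/2 = 0.0900.
Expected number = 0.0900 × 500 = 45.00 ≈ 45.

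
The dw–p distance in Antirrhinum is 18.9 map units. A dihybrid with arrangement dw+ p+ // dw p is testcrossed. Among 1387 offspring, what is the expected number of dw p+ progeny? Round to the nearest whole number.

131

A map distance of 18.9 map units corresponds to a recombination frequency of 0.189.
The F1 is dw+ p+ / dw p, so dw p+ is a recombinant gamete class with expected frequency r/2 = 0.189/2 = 0.0945.
Expected number = 0.0945 × 1387 = 131.07 ≈ 131.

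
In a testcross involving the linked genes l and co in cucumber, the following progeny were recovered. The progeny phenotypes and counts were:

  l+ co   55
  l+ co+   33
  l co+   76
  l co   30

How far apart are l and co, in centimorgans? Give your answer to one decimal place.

The two most frequent classes, l+ co (55) and l co+ (76), are the parental types, so the F1 was l+ co / l co+.
The recombinant classes are l+ co+ and l co: 33 + 30 = 63.
Recombination frequency = 63/194 = 0.3247 ≈ 32.5%, i.e. 32.5 centimorgans.

32.5 centimorgans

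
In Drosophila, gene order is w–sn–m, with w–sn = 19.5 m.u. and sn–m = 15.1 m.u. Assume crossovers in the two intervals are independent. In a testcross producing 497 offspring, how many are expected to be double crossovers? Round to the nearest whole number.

Map distances give recombination frequencies of 0.195 and 0.151 for the two intervals.
With no interference, expected double-crossover frequency = 0.195 × 0.151 = 0.02944.
Expected number = 0.02944 × 497 = 14.63 ≈ 15.

15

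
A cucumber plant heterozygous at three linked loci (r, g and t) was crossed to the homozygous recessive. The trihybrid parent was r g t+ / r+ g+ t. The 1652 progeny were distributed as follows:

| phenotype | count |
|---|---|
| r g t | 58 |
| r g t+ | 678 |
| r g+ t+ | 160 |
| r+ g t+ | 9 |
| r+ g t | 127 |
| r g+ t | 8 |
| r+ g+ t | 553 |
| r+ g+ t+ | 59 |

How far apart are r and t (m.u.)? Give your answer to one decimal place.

8.1 m.u.

The two rarest classes, r+ g t+ and r g+ t, are the double crossovers. Comparing them with the parentals, only the r allele has switched, so r is the middle locus and the order is g – r – t.
Crossovers in the r–t interval produce the single-crossover classes r g t and r+ g+ t+ (58 + 59 = 117) plus the double crossovers (17).
RF(r–t) = (117 + 17) / 1652 = 134/1652 = 0.0811 → 8.1 m.u.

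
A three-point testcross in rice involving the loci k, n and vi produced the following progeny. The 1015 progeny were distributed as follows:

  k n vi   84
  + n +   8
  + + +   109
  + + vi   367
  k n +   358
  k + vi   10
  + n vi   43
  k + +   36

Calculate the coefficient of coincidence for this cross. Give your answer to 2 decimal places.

0.89

The two most frequent reciprocal classes, k n + and + + vi, are the parental types, so the F1 was k n + / + + vi.
The two rarest classes, + n + and k + vi, are the double crossovers. Comparing them with the parentals, only the k allele has switched, so k is the middle locus and the order is n – k – vi.
n–k: (79 + 18)/1015 = 0.0956; k–vi: (193 + 18)/1015 = 0.2079.
Expected DCO frequency = 0.0956 × 0.2079 ≈ 0.01988; observed = 18/1015 ≈ 0.01773.
Coefficient of coincidence = 0.01773/0.01988 ≈ 0.89.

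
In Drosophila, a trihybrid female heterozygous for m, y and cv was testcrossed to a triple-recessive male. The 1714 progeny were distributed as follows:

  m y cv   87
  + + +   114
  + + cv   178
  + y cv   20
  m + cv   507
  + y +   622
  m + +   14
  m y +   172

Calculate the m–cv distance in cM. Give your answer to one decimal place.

22.4 cM

The two most frequent reciprocal classes, m + cv and + y +, are the parental types, so the F1 was m + cv / + y +.
The two rarest classes, m + + and + y cv, are the double crossovers. Comparing them with the parentals, only the cv allele has switched, so cv is the middle locus and the order is m – cv – y.
Crossovers in the m–cv interval produce the single-crossover classes + + cv and m y + (178 + 172 = 350) plus the double crossovers (34).
RF(m–cv) = (350 + 34) / 1714 = 384/1714 = 0.2240 → 22.4 cM.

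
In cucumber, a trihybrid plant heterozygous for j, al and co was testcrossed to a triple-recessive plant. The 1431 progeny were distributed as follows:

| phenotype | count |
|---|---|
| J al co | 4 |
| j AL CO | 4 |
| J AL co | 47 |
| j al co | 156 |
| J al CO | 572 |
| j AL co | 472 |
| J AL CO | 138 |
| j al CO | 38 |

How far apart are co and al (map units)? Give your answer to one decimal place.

21.1 map units

The two most frequent reciprocal classes, J al CO and j AL co, are the parental types, so the F1 was J al CO / j AL co.
The two rarest classes, J al co and j AL CO, are the double crossovers. Comparing them with the parentals, only the co allele has switched, so co is the middle locus and the order is al – co – j.
Crossovers in the al–co interval produce the single-crossover classes J AL CO and j al co (138 + 156 = 294) plus the double crossovers (8).
RF(al–co) = (294 + 8) / 1431 = 302/1431 = 0.2110 → 21.1 map units.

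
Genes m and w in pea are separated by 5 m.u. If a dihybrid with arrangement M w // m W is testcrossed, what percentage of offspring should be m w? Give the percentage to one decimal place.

A map distance of 5 m.u. corresponds to a recombination frequency of 0.050.
The F1 is M w / m W, so m w is a recombinant gamete class with expected frequency r/2 = 0.050/2 = 0.0250.
That is 0.0250 = 2.5% of the progeny.

2.5%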